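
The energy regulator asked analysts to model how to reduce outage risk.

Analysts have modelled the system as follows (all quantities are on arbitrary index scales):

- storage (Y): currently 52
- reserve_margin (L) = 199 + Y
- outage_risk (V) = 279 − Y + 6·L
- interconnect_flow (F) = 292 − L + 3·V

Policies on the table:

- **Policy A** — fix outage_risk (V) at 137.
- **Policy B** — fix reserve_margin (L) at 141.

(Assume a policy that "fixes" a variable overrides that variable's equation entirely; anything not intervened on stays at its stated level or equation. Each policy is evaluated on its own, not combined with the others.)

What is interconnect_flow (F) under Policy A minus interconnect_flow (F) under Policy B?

-2918

Policy A (V := 137):
  Y = 52
  L = 199 + 52 = 251
  V = 137
  F = 292 − 251 + 3·137 = 452
Policy B (L := 141):
  Y = 52
  L = 141
  V = 279 − 52 + 6·141 = 1073
  F = 292 − 141 + 3·1073 = 3370
F: 452 − 3370 = -2918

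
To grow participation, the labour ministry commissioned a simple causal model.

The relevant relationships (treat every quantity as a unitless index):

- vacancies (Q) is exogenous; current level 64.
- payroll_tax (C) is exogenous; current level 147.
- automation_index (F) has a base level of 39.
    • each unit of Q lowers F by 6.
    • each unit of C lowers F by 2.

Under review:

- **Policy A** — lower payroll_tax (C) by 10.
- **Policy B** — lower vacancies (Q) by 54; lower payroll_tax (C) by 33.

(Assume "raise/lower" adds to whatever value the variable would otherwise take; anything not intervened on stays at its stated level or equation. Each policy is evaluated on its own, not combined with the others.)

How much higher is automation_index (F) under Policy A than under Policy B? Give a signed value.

-370

Policy A (C − 10):
  Q = 64
  C = 147 − 10 = 137
  F = 39 − 6·64 − 2·137 = -619
Policy B (Q − 54, C − 33):
  Q = 64 − 54 = 10
  C = 147 − 33 = 114
  F = 39 − 6·10 − 2·114 = -249
F: -619 − (-249) = -370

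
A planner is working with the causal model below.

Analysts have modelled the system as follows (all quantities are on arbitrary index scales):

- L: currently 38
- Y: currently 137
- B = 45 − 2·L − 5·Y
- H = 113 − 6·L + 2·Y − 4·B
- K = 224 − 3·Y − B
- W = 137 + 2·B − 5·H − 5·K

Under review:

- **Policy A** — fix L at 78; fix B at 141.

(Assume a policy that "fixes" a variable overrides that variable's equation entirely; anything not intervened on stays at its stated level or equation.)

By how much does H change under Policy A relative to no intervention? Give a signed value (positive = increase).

Baseline:
  L = 38
  Y = 137
  B = 45 − 2·38 − 5·137 = -716
  H = 113 − 6·38 + 2·137 − 4·(-716) = 3023
Policy A (L := 78, B := 141):
  L = 78
  Y = 137
  B = 141
  H = 113 − 6·78 + 2·137 − 4·141 = -645
Change in H: -645 − 3023 = -3668

-3668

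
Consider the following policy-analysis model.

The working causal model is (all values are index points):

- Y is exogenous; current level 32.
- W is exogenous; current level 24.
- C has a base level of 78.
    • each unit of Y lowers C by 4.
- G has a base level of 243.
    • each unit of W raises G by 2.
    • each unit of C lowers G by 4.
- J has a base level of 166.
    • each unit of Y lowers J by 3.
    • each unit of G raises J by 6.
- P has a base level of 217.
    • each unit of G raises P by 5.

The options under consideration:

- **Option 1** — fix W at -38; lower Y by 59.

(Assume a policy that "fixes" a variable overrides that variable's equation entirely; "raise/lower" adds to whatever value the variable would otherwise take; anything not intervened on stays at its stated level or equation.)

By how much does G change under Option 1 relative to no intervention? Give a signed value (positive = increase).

-1068

Baseline:
  Y = 32
  W = 24
  C = 78 − 4·32 = -50
  G = 243 + 2·24 − 4·(-50) = 491
Option 1 (W := -38, Y − 59):
  Y = 32 − 59 = -27
  W = -38
  C = 78 − 4·(-27) = 186
  G = 243 + 2·(-38) − 4·186 = -577
Change in G: -577 − 491 = -1068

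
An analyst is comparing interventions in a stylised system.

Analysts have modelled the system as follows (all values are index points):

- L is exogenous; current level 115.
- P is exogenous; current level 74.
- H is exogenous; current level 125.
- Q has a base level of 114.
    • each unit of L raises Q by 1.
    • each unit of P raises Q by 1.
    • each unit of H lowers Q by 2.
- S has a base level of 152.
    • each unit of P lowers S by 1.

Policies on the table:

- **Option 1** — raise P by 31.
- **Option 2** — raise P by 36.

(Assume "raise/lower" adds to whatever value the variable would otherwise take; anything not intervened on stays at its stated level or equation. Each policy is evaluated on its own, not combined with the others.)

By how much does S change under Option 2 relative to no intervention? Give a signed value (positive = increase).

Baseline:
  P = 74
  S = 152 − 74 = 78
Option 2 (P + 36):
  P = 74 + 36 = 110
  S = 152 − 110 = 42
Change in S: 42 − 78 = -36

-36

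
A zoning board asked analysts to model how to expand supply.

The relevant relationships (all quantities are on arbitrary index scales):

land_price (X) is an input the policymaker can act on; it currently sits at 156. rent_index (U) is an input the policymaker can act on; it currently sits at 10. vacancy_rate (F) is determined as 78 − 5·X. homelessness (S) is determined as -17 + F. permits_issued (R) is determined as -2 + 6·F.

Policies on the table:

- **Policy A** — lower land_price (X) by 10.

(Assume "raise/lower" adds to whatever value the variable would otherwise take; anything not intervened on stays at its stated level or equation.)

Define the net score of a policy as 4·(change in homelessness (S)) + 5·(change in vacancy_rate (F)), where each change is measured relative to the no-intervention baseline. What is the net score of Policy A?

450

Baseline:
  X = 156
  F = 78 − 5·156 = -702
  S = -17 + (-702) = -719
Policy A (X − 10):
  X = 156 − 10 = 146
  F = 78 − 5·146 = -652
  S = -17 + (-652) = -669
ΔS = -669 − (-719) = 50; ΔF = -652 − (-702) = 50
Score = 4·50 + 5·50 = 450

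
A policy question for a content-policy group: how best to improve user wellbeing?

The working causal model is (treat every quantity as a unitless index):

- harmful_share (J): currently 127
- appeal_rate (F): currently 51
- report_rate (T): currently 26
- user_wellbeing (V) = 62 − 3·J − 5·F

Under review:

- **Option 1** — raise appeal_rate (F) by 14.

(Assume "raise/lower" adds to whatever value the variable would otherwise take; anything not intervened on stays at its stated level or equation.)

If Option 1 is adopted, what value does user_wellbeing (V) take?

Option 1 (F + 14):
  J = 127
  F = 51 + 14 = 65
  V = 62 − 3·127 − 5·65 = -644

-644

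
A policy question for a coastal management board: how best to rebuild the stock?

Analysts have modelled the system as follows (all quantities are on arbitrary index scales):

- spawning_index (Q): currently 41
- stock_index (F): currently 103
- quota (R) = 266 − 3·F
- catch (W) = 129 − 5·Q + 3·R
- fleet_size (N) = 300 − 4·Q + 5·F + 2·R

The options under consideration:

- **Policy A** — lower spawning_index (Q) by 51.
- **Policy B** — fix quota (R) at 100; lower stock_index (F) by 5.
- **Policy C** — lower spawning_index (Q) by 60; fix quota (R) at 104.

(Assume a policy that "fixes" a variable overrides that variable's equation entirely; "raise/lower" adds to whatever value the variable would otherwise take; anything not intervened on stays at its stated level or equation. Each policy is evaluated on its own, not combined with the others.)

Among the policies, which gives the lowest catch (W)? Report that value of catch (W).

Policy A (Q − 51):
  Q = 41 − 51 = -10
  F = 103
  R = 266 − 3·103 = -43
  W = 129 − 5·(-10) + 3·(-43) = 50
Policy B (R := 100, F − 5):
  Q = 41
  F = 103 − 5 = 98
  R = 100
  W = 129 − 5·41 + 3·100 = 224
Policy C (Q − 60, R := 104):
  Q = 41 − 60 = -19
  F = 103
  R = 104
  W = 129 − 5·(-19) + 3·104 = 536
Comparing — Policy A: W=50, Policy B: W=224, Policy C: W=536. Lowest is 50 (Policy A).

50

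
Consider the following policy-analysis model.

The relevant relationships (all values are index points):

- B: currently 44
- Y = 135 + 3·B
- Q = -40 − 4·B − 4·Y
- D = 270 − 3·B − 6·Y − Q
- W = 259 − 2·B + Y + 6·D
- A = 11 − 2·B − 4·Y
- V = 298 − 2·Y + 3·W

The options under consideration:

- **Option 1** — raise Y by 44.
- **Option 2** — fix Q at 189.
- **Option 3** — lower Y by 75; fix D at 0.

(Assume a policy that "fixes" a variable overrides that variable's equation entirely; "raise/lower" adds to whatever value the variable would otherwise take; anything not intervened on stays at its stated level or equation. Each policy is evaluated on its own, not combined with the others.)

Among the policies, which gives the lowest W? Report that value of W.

Option 1 (Y + 44):
  B = 44
  Y = 135 + 3·44 (+44 from intervention) = 311
  Q = -40 − 4·44 − 4·311 = -1460
  D = 270 − 3·44 − 6·311 − (-1460) = -268
  W = 259 − 2·44 + 311 + 6·(-268) = -1126
Option 2 (Q := 189):
  B = 44
  Y = 135 + 3·44 = 267
  Q = 189
  D = 270 − 3·44 − 6·267 − 189 = -1653
  W = 259 − 2·44 + 267 + 6·(-1653) = -9480
Option 3 (Y − 75, D := 0):
  B = 44
  Y = 135 + 3·44 (−75 from intervention) = 192
  Q = -40 − 4·44 − 4·192 = -984
  D = 0
  W = 259 − 2·44 + 192 + 6·0 = 363
Comparing — Option 1: W=-1126, Option 2: W=-9480, Option 3: W=363. Lowest is -9480 (Option 2).

-9480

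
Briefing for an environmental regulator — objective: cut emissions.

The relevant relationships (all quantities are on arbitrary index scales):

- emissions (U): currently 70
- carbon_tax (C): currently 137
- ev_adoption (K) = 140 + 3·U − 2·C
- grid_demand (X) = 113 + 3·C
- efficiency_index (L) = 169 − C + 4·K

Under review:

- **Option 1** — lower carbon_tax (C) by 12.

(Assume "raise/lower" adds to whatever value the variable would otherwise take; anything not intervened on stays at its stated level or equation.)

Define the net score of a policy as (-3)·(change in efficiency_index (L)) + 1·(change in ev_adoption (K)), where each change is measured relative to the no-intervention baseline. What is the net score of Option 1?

Baseline:
  U = 70
  C = 137
  K = 140 + 3·70 − 2·137 = 76
  L = 169 − 137 + 4·76 = 336
Option 1 (C − 12):
  U = 70
  C = 137 − 12 = 125
  K = 140 + 3·70 − 2·125 = 100
  L = 169 − 125 + 4·100 = 444
ΔL = 444 − 336 = 108; ΔK = 100 − 76 = 24
Score = (-3)·108 + 1·24 = -300

-300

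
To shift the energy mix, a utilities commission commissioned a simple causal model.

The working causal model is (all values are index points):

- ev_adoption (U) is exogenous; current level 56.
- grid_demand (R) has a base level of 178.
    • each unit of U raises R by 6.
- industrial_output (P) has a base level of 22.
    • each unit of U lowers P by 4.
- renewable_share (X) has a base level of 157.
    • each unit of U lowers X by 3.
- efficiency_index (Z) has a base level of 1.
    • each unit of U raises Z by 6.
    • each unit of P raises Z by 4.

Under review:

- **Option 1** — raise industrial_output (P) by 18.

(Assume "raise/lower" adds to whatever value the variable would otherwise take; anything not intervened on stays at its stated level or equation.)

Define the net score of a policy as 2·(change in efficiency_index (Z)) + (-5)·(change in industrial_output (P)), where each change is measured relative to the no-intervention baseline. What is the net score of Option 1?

Baseline:
  U = 56
  P = 22 − 4·56 = -202
  Z = 1 + 6·56 + 4·(-202) = -471
Option 1 (P + 18):
  U = 56
  P = 22 − 4·56 (+18 from intervention) = -184
  Z = 1 + 6·56 + 4·(-184) = -399
ΔZ = -399 − (-471) = 72; ΔP = -184 − (-202) = 18
Score = 2·72 + (-5)·18 = 54

54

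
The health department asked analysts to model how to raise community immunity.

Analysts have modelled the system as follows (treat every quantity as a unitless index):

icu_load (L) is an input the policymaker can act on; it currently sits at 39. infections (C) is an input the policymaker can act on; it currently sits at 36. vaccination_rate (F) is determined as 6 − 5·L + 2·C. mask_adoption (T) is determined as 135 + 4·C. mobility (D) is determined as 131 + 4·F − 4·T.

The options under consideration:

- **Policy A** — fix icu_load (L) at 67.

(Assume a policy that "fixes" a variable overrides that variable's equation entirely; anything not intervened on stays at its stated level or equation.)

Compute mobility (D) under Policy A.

Policy A (L := 67):
  L = 67
  C = 36
  F = 6 − 5·67 + 2·36 = -257
  T = 135 + 4·36 = 279
  D = 131 + 4·(-257) − 4·279 = -2013

-2013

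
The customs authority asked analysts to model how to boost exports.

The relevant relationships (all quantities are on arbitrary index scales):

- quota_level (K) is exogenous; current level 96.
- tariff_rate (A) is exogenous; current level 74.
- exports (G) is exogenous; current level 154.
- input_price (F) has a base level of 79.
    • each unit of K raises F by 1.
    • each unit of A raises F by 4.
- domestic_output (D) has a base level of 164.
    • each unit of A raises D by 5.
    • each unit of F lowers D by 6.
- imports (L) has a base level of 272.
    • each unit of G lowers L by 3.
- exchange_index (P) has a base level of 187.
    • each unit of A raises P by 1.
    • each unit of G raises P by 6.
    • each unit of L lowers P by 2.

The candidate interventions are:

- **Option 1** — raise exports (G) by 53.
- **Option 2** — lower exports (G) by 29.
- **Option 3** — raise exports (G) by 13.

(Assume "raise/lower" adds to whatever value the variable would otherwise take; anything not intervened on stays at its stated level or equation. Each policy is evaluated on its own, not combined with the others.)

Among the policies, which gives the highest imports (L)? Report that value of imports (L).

Option 1 (G + 53):
  G = 154 + 53 = 207
  L = 272 − 3·207 = -349
Option 2 (G − 29):
  G = 154 − 29 = 125
  L = 272 − 3·125 = -103
Option 3 (G + 13):
  G = 154 + 13 = 167
  L = 272 − 3·167 = -229
Comparing — Option 1: L=-349, Option 2: L=-103, Option 3: L=-229. Highest is -103 (Option 2).

-103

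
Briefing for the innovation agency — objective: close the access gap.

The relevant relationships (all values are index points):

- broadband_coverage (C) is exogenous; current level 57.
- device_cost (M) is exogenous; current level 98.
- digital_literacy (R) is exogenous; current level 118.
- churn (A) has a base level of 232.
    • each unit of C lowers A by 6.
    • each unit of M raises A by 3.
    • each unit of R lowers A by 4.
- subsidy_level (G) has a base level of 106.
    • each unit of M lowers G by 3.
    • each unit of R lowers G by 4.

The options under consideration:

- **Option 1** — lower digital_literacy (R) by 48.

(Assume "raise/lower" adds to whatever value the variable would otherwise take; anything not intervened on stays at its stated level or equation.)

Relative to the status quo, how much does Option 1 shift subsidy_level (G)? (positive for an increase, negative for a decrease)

192

Baseline:
  M = 98
  R = 118
  G = 106 − 3·98 − 4·118 = -660
Option 1 (R − 48):
  M = 98
  R = 118 − 48 = 70
  G = 106 − 3·98 − 4·70 = -468
Change in G: -468 − (-660) = 192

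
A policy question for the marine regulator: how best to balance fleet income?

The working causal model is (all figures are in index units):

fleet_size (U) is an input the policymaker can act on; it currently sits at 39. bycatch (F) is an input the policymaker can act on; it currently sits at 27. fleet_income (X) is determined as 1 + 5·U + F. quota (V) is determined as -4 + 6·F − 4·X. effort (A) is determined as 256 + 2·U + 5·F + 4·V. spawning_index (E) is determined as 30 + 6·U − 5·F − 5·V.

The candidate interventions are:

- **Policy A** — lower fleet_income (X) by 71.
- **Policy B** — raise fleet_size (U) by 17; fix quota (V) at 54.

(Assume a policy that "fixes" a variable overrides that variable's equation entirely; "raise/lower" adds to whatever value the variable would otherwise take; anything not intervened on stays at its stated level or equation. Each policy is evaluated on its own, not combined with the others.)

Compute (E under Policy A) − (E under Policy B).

Policy A (X − 71):
  U = 39
  F = 27
  X = 1 + 5·39 + 27 (−71 from intervention) = 152
  V = -4 + 6·27 − 4·152 = -450
  E = 30 + 6·39 − 5·27 − 5·(-450) = 2379
Policy B (U + 17, V := 54):
  U = 39 + 17 = 56
  F = 27
  X = 1 + 5·56 + 27 = 308
  V = 54
  E = 30 + 6·56 − 5·27 − 5·54 = -39
E: 2379 − (-39) = 2418

2418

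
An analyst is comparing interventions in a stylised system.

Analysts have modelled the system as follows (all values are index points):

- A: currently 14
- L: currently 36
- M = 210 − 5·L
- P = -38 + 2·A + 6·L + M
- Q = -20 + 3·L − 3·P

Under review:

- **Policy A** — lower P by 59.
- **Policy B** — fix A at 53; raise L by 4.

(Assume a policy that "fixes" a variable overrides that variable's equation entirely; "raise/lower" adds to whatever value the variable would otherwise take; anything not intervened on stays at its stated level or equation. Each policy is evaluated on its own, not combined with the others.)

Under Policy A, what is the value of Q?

Policy A (P − 59):
  A = 14
  L = 36
  M = 210 − 5·36 = 30
  P = -38 + 2·14 + 6·36 + 30 (−59 from intervention) = 177
  Q = -20 + 3·36 − 3·177 = -443

-443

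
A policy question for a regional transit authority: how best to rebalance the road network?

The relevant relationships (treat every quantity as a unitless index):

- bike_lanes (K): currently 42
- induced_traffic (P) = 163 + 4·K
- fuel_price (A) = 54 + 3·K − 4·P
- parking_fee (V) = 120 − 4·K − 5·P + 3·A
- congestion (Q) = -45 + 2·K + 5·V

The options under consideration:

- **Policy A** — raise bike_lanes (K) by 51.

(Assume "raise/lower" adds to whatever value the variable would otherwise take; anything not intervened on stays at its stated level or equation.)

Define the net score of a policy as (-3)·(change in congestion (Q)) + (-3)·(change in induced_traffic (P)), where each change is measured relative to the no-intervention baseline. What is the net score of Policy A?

Baseline:
  K = 42
  P = 163 + 4·42 = 331
  A = 54 + 3·42 − 4·331 = -1144
  V = 120 − 4·42 − 5·331 + 3·(-1144) = -5135
  Q = -45 + 2·42 + 5·(-5135) = -25636
Policy A (K + 51):
  K = 42 + 51 = 93
  P = 163 + 4·93 = 535
  A = 54 + 3·93 − 4·535 = -1807
  V = 120 − 4·93 − 5·535 + 3·(-1807) = -8348
  Q = -45 + 2·93 + 5·(-8348) = -41599
ΔQ = -41599 − (-25636) = -15963; ΔP = 535 − 331 = 204
Score = (-3)·(-15963) + (-3)·204 = 47277

47277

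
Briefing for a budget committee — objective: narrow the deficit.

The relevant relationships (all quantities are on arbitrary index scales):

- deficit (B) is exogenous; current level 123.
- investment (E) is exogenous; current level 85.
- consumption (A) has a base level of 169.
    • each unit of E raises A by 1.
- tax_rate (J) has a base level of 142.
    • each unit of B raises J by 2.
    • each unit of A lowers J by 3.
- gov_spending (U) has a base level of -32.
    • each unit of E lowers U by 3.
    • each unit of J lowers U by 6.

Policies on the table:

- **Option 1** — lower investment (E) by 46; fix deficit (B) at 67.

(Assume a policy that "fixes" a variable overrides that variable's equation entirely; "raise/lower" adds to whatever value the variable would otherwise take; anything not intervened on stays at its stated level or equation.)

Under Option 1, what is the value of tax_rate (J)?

Option 1 (E − 46, B := 67):
  B = 67
  E = 85 − 46 = 39
  A = 169 + 39 = 208
  J = 142 + 2·67 − 3·208 = -348

-348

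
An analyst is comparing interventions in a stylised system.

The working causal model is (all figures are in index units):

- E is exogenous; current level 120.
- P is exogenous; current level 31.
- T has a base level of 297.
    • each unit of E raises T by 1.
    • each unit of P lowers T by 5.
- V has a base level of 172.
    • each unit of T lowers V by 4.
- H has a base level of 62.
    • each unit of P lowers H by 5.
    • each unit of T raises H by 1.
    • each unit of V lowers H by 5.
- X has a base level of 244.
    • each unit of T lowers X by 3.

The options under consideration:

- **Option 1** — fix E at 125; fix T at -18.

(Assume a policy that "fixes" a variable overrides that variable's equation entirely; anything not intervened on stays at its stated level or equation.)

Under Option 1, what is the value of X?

298

Option 1 (E := 125, T := -18):
  E = 125
  P = 31
  T = -18
  X = 244 − 3·(-18) = 298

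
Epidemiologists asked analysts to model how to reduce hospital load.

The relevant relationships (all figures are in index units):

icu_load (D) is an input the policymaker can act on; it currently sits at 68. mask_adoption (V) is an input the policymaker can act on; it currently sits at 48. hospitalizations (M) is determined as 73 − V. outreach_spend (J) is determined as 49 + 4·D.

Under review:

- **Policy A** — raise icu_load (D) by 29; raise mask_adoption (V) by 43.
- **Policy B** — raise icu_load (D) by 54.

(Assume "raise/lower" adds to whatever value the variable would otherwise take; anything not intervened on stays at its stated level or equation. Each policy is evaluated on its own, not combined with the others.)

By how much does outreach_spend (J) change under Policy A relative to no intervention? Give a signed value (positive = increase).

Baseline:
  D = 68
  J = 49 + 4·68 = 321
Policy A (D + 29, V + 43):
  D = 68 + 29 = 97
  J = 49 + 4·97 = 437
Change in J: 437 − 321 = 116

116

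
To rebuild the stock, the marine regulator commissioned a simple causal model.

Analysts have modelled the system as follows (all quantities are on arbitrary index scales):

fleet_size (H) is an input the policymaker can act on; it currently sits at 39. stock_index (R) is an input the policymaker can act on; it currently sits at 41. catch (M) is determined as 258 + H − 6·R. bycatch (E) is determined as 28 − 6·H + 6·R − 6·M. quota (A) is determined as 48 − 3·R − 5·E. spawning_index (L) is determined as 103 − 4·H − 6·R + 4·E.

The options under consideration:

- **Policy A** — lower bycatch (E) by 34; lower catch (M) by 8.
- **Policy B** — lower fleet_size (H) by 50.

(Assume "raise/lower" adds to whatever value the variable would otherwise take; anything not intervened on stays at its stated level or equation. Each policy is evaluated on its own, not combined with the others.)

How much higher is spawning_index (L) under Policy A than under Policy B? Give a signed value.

-2544

Policy A (E − 34, M − 8):
  H = 39
  R = 41
  M = 258 + 39 − 6·41 (−8 from intervention) = 43
  E = 28 − 6·39 + 6·41 − 6·43 (−34 from intervention) = -252
  L = 103 − 4·39 − 6·41 + 4·(-252) = -1307
Policy B (H − 50):
  H = 39 − 50 = -11
  R = 41
  M = 258 + (-11) − 6·41 = 1
  E = 28 − 6·(-11) + 6·41 − 6·1 = 334
  L = 103 − 4·(-11) − 6·41 + 4·334 = 1237
L: -1307 − 1237 = -2544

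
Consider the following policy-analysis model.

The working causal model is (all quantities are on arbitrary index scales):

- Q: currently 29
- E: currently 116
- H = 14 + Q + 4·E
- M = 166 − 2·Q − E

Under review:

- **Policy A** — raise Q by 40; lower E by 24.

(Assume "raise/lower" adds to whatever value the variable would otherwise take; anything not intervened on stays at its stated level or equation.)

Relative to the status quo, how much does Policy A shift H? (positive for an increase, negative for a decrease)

Baseline:
  Q = 29
  E = 116
  H = 14 + 29 + 4·116 = 507
Policy A (Q + 40, E − 24):
  Q = 29 + 40 = 69
  E = 116 − 24 = 92
  H = 14 + 69 + 4·92 = 451
Change in H: 451 − 507 = -56

-56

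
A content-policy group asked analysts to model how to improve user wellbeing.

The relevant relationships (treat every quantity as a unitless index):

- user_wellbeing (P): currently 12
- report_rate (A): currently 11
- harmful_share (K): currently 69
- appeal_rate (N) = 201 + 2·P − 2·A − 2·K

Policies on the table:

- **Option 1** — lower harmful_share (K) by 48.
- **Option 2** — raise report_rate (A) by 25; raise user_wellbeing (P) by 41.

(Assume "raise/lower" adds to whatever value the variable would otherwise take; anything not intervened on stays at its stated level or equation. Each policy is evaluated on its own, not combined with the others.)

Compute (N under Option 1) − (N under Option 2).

Option 1 (K − 48):
  P = 12
  A = 11
  K = 69 − 48 = 21
  N = 201 + 2·12 − 2·11 − 2·21 = 161
Option 2 (A + 25, P + 41):
  P = 12 + 41 = 53
  A = 11 + 25 = 36
  K = 69
  N = 201 + 2·53 − 2·36 − 2·69 = 97
N: 161 − 97 = 64

64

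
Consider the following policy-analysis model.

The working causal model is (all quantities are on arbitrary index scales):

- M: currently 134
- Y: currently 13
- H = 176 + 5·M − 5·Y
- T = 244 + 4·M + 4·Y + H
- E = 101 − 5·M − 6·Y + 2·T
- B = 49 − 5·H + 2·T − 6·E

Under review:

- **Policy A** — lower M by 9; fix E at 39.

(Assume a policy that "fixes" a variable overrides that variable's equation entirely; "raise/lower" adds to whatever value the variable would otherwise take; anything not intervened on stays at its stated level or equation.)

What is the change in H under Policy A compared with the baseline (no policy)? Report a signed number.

Baseline:
  M = 134
  Y = 13
  H = 176 + 5·134 − 5·13 = 781
Policy A (M − 9, E := 39):
  M = 134 − 9 = 125
  Y = 13
  H = 176 + 5·125 − 5·13 = 736
Change in H: 736 − 781 = -45

-45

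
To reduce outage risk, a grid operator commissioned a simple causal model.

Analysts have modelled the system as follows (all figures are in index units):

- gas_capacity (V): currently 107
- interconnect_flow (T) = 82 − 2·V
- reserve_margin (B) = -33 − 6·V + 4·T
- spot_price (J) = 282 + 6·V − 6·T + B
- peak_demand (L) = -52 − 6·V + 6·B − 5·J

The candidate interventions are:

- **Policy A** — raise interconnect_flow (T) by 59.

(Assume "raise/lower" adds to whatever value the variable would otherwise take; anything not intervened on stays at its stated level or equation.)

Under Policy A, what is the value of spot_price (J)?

395

Policy A (T + 59):
  V = 107
  T = 82 − 2·107 (+59 from intervention) = -73
  B = -33 − 6·107 + 4·(-73) = -967
  J = 282 + 6·107 − 6·(-73) + (-967) = 395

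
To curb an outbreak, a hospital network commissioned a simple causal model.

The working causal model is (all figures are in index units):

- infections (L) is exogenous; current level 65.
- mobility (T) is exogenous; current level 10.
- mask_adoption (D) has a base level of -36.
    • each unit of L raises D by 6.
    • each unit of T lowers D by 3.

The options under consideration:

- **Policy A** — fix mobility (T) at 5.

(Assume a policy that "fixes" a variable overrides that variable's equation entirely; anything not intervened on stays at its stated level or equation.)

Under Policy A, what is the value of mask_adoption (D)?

Policy A (T := 5):
  L = 65
  T = 5
  D = -36 + 6·65 − 3·5 = 339

339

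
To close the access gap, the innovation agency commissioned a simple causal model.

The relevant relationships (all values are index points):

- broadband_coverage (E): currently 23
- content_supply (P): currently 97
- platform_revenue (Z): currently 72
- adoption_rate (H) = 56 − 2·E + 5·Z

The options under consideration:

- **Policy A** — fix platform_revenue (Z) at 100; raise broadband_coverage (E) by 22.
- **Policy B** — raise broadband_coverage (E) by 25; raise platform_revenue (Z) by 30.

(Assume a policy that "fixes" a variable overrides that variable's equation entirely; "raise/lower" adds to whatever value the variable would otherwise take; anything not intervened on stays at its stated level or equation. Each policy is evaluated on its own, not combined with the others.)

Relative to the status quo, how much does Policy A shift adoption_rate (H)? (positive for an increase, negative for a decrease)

Baseline:
  E = 23
  Z = 72
  H = 56 − 2·23 + 5·72 = 370
Policy A (Z := 100, E + 22):
  E = 23 + 22 = 45
  Z = 100
  H = 56 − 2·45 + 5·100 = 466
Change in H: 466 − 370 = 96

96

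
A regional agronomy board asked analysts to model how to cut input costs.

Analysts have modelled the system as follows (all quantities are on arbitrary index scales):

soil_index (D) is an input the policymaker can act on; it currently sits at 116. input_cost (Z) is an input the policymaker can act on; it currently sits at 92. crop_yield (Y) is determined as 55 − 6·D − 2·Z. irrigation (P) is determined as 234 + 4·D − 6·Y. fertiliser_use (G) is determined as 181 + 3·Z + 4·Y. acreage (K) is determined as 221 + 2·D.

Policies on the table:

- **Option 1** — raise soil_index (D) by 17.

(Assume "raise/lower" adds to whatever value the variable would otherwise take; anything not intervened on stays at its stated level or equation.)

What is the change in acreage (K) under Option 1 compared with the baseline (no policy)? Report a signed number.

Baseline:
  D = 116
  K = 221 + 2·116 = 453
Option 1 (D + 17):
  D = 116 + 17 = 133
  K = 221 + 2·133 = 487
Change in K: 487 − 453 = 34

34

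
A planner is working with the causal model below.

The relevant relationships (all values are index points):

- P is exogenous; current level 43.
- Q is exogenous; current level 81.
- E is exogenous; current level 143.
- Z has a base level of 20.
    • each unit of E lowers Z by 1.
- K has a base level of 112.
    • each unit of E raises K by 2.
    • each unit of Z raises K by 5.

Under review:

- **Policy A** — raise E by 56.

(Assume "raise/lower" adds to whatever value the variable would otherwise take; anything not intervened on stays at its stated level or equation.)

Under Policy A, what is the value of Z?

-179

Policy A (E + 56):
  E = 143 + 56 = 199
  Z = 20 − 199 = -179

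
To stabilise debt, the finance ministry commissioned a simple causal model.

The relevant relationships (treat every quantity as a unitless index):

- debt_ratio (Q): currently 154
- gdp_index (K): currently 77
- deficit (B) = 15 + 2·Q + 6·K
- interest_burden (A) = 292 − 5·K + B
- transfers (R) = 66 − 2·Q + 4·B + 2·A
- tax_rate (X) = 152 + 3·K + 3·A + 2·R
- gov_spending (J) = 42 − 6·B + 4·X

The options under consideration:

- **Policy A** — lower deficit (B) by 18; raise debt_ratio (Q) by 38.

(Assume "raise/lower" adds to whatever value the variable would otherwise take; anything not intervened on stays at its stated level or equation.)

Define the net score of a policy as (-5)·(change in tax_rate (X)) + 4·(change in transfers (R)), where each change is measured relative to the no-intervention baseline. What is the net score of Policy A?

Baseline:
  Q = 154
  K = 77
  B = 15 + 2·154 + 6·77 = 785
  A = 292 − 5·77 + 785 = 692
  R = 66 − 2·154 + 4·785 + 2·692 = 4282
  X = 152 + 3·77 + 3·692 + 2·4282 = 11023
Policy A (B − 18, Q + 38):
  Q = 154 + 38 = 192
  K = 77
  B = 15 + 2·192 + 6·77 (−18 from intervention) = 843
  A = 292 − 5·77 + 843 = 750
  R = 66 − 2·192 + 4·843 + 2·750 = 4554
  X = 152 + 3·77 + 3·750 + 2·4554 = 11741
ΔX = 11741 − 11023 = 718; ΔR = 4554 − 4282 = 272
Score = (-5)·718 + 4·272 = -2502

-2502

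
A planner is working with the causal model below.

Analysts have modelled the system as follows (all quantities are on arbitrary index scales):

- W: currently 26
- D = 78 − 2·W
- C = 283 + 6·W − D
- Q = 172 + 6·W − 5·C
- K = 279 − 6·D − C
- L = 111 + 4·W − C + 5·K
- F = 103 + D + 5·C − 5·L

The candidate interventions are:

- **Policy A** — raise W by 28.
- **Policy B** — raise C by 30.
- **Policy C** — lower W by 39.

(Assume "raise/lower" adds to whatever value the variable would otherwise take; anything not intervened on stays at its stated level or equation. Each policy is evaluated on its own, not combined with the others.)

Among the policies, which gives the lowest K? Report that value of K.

-446

Policy A (W + 28):
  W = 26 + 28 = 54
  D = 78 − 2·54 = -30
  C = 283 + 6·54 − (-30) = 637
  K = 279 − 6·(-30) − 637 = -178
Policy B (C + 30):
  W = 26
  D = 78 − 2·26 = 26
  C = 283 + 6·26 − 26 (+30 from intervention) = 443
  K = 279 − 6·26 − 443 = -320
Policy C (W − 39):
  W = 26 − 39 = -13
  D = 78 − 2·(-13) = 104
  C = 283 + 6·(-13) − 104 = 101
  K = 279 − 6·104 − 101 = -446
Comparing — Policy A: K=-178, Policy B: K=-320, Policy C: K=-446. Lowest is -446 (Policy C).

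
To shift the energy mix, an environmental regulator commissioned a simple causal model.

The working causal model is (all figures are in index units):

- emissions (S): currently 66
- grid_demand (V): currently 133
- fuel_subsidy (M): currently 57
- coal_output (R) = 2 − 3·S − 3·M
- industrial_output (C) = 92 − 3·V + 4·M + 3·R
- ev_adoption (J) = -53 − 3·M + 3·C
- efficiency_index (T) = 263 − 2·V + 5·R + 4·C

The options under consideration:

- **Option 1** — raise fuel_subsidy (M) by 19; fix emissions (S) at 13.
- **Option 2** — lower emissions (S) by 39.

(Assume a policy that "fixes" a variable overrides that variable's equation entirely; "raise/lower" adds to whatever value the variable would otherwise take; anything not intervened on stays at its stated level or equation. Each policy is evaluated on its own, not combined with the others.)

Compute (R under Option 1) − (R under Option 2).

-15

Option 1 (M + 19, S := 13):
  S = 13
  M = 57 + 19 = 76
  R = 2 − 3·13 − 3·76 = -265
Option 2 (S − 39):
  S = 66 − 39 = 27
  M = 57
  R = 2 − 3·27 − 3·57 = -250
R: -265 − (-250) = -15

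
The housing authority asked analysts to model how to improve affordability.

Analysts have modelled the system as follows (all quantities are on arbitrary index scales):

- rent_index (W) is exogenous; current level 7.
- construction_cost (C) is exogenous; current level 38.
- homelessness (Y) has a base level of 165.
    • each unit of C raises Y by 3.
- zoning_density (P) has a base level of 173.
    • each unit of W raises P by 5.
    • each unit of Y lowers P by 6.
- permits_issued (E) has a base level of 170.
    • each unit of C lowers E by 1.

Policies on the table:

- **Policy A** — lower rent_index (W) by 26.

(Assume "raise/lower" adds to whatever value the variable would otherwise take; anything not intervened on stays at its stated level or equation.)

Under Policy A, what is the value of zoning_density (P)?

Policy A (W − 26):
  W = 7 − 26 = -19
  C = 38
  Y = 165 + 3·38 = 279
  P = 173 + 5·(-19) − 6·279 = -1596

-1596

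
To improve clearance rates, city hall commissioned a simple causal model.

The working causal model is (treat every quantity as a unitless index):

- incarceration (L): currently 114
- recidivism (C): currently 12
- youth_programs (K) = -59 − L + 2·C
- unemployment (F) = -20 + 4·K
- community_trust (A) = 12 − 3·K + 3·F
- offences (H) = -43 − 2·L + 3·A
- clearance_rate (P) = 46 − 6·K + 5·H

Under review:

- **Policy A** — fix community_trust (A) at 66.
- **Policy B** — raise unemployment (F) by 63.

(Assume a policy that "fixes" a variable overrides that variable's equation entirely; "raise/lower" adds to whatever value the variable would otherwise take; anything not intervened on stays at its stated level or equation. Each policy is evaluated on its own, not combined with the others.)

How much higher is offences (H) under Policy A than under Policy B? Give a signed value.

Policy A (A := 66):
  L = 114
  C = 12
  K = -59 − 114 + 2·12 = -149
  F = -20 + 4·(-149) = -616
  A = 66
  H = -43 − 2·114 + 3·66 = -73
Policy B (F + 63):
  L = 114
  C = 12
  K = -59 − 114 + 2·12 = -149
  F = -20 + 4·(-149) (+63 from intervention) = -553
  A = 12 − 3·(-149) + 3·(-553) = -1200
  H = -43 − 2·114 + 3·(-1200) = -3871
H: -73 − (-3871) = 3798

3798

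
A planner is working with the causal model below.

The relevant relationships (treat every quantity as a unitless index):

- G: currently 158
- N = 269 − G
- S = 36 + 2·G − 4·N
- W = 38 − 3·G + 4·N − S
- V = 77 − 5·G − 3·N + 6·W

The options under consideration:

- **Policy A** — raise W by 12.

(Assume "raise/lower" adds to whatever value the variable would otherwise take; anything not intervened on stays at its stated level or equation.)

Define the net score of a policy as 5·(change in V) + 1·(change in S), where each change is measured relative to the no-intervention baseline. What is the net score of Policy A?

360

Baseline:
  G = 158
  N = 269 − 158 = 111
  S = 36 + 2·158 − 4·111 = -92
  W = 38 − 3·158 + 4·111 − (-92) = 100
  V = 77 − 5·158 − 3·111 + 6·100 = -446
Policy A (W + 12):
  G = 158
  N = 269 − 158 = 111
  S = 36 + 2·158 − 4·111 = -92
  W = 38 − 3·158 + 4·111 − (-92) (+12 from intervention) = 112
  V = 77 − 5·158 − 3·111 + 6·112 = -374
ΔV = -374 − (-446) = 72; ΔS = -92 − (-92) = 0
Score = 5·72 + 1·0 = 360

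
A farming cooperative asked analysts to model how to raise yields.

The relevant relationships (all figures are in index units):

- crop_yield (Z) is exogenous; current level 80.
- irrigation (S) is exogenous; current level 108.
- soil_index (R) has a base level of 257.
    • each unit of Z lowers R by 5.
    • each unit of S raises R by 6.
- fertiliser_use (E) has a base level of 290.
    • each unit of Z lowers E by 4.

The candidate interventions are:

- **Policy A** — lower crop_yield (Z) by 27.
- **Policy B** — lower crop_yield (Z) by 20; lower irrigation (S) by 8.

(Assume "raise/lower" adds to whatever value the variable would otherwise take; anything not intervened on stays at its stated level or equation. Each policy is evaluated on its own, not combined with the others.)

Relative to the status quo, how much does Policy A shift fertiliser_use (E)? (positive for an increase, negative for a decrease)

108

Baseline:
  Z = 80
  E = 290 − 4·80 = -30
Policy A (Z − 27):
  Z = 80 − 27 = 53
  E = 290 − 4·53 = 78
Change in E: 78 − (-30) = 108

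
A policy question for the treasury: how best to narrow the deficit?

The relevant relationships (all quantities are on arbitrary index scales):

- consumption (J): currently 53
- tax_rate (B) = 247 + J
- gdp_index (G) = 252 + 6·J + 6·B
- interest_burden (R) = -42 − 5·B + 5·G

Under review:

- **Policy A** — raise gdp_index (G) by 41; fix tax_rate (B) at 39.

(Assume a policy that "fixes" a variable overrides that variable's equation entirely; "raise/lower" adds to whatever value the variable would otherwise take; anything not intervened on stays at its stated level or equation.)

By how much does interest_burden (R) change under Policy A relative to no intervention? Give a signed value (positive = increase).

-6320

Baseline:
  J = 53
  B = 247 + 53 = 300
  G = 252 + 6·53 + 6·300 = 2370
  R = -42 − 5·300 + 5·2370 = 10308
Policy A (G + 41, B := 39):
  J = 53
  B = 39
  G = 252 + 6·53 + 6·39 (+41 from intervention) = 845
  R = -42 − 5·39 + 5·845 = 3988
Change in R: 3988 − 10308 = -6320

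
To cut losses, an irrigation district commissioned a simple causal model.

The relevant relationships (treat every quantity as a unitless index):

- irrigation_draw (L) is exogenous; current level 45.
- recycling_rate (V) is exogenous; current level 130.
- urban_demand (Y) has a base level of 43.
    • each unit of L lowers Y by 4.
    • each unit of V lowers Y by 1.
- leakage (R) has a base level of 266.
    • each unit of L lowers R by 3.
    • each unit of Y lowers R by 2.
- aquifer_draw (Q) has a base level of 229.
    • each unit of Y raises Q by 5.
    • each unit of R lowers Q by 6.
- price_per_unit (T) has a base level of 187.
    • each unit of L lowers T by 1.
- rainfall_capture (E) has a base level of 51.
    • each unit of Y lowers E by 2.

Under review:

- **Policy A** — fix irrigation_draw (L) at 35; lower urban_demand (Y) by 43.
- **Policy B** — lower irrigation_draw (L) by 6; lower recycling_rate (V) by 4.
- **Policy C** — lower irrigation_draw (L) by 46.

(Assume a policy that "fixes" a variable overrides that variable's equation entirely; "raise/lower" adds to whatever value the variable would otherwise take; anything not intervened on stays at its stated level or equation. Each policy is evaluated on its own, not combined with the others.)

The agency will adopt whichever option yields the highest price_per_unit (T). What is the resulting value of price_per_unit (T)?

188

Policy A (L := 35, Y − 43):
  L = 35
  T = 187 − 35 = 152
Policy B (L − 6, V − 4):
  L = 45 − 6 = 39
  T = 187 − 39 = 148
Policy C (L − 46):
  L = 45 − 46 = -1
  T = 187 − (-1) = 188
Comparing — Policy A: T=152, Policy B: T=148, Policy C: T=188. Highest is 188 (Policy C).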